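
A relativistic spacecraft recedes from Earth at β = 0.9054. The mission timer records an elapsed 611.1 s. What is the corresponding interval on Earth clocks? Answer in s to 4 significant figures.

γ = 1/√(1 − 0.9054²) = 2.35538
Time dilation: Δt = γτ₀ = 2.35538 × 611.1 s = 1439 s

Δt ≈ 1439 s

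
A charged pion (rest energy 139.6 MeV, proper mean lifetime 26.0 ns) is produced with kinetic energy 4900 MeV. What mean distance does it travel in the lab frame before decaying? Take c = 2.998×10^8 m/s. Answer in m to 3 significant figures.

γ = 1 + K/(m₀c²) = 1 + 4900/139.6 = 36.100
β = √(1 − 1/γ²) = 0.99962
Dilated lifetime: γτ₀ = 36.100 × 26.0 ns = 938.61 ns
d = βc·γτ₀ = 0.99962 × (2.998×10^8 m/s) × 9.3861×10^-7 s = 281 m

d ≈ 281 m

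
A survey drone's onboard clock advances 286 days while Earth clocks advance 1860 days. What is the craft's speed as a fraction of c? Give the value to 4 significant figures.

γ = Δt/τ₀ = 1860/286 = 6.50350
β = √(1 − 1/γ²) = √(1 − 1/6.50350²) = 0.9881

β ≈ 0.9881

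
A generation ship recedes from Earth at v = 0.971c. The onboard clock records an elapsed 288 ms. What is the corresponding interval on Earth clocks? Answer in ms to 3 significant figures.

Δt ≈ 1200 ms

γ = 1/√(1 − 0.971²) = 4.1827
Time dilation: Δt = γτ₀ = 4.1827 × 288 ms = 1200 ms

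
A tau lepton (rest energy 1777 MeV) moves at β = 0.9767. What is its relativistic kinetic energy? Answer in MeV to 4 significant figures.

γ = 1/√(1 − 0.9767²) = 4.65963
K = (γ − 1)m₀c² = (4.65963 − 1) × 1777 MeV = 3.65963 × 1777 MeV = 6503 MeV

K ≈ 6503 MeV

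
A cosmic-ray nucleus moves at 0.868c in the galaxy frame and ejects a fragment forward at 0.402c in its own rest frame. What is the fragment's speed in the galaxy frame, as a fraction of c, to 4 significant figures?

u ≈ 0.9415c

Compose boost 2: (0.402 + 0.868)/(1 + 0.402×0.868) = 1.270/1.34894 = 0.9415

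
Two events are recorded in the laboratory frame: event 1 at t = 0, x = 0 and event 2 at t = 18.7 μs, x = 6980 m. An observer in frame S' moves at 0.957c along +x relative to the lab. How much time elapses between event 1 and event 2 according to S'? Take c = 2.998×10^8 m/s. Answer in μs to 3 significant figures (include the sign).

γ = 1/√(1 − 0.957²) = 3.4472
Δt' = γ(Δt − vΔx/c²) = 3.4472 × (18.7 μs − 0.957×6980 m / (2.998×10^8 m/s))
= 3.4472 × (-3.5811 μs) = -12.3 μs

Δt' ≈ -12.3 μs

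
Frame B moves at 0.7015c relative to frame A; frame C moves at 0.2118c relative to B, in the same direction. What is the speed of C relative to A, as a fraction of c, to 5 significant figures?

Compose boost 2: (0.2118 + 0.7015)/(1 + 0.2118×0.7015) = 0.91330/1.148578 = 0.79516

u ≈ 0.79516c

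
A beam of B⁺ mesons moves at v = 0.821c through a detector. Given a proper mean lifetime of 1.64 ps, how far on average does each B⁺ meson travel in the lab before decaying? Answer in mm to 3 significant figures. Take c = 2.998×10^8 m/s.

γ = 1/√(1 − 0.821²) = 1.7515
Dilated lifetime: Δt = γτ₀ = 1.7515 × 1.64 ps = 2.8725 ps
d = vΔt = 0.821c × 2.8725 ps = 2.4614×10^8 m/s × 2.8725×10^-12 s = 0.707 mm

d ≈ 0.707 mm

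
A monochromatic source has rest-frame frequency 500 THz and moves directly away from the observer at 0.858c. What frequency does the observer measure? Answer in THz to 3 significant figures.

Relativistic Doppler: f_obs = f_src √((1−β)/(1+β))
= 500 × √(0.14200/1.8580) = 500 × 0.27645 = 138 THz

f_obs ≈ 138 THz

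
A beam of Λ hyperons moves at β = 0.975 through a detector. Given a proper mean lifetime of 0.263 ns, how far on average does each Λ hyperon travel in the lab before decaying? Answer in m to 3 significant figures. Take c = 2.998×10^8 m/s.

d ≈ 0.346 m

γ = 1/√(1 − 0.975²) = 4.5004
Dilated lifetime: Δt = γτ₀ = 4.5004 × 0.263 ns = 1.1836 ns
d = vΔt = 0.975c × 1.1836 ns = 2.9230×10^8 m/s × 1.1836×10^-9 s = 0.346 m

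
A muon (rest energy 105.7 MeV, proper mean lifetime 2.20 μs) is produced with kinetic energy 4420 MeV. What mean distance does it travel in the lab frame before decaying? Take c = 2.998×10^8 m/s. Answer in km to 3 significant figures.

γ = 1 + K/(m₀c²) = 1 + 4420/105.7 = 42.816
β = √(1 − 1/γ²) = 0.99973
Dilated lifetime: γτ₀ = 42.816 × 2.20 μs = 94.196 μs
d = βc·γτ₀ = 0.99973 × (2.998×10^8 m/s) × 9.4196×10^-5 s = 28.2 km

d ≈ 28.2 km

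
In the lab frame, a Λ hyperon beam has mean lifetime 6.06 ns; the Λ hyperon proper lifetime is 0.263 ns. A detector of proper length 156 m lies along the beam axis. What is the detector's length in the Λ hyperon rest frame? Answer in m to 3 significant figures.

L ≈ 6.77 m

Time dilation ⇒ γ = Δt/τ₀ = 6.06/0.263 = 23.042
Length contraction: L = L₀/γ = 156/23.042 = 6.77 m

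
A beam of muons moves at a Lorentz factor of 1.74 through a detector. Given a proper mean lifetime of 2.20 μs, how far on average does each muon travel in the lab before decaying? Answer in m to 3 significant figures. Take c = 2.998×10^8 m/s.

d ≈ 939 m

β = √(1 − 1/γ²) = √(1 − 1/1.74²) = 0.81836
Dilated lifetime: Δt = γτ₀ = 1.74 × 2.20 μs = 3.8280 μs
d = vΔt = 0.81836c × 3.8280 μs = 2.4534×10^8 m/s × 3.8280×10^-6 s = 939 m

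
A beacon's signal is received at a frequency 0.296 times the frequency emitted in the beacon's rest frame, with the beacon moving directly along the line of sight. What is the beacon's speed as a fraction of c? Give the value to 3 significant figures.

f_obs/f_src = √((1−β)/(1+β)) = 0.296  ⇒  (1−β)/(1+β) = 0.087616
β = |1 − D²|/(1 + D²) = |1 − 0.087616|/(1 + 0.087616) = 0.839

β ≈ 0.839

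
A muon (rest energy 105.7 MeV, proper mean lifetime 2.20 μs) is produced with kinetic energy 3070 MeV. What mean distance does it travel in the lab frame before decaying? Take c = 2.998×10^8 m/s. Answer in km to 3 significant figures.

γ = 1 + K/(m₀c²) = 1 + 3070/105.7 = 30.044
β = √(1 − 1/γ²) = 0.99945
Dilated lifetime: γτ₀ = 30.044 × 2.20 μs = 66.098 μs
d = βc·γτ₀ = 0.99945 × (2.998×10^8 m/s) × 6.6098×10^-5 s = 19.8 km

d ≈ 19.8 km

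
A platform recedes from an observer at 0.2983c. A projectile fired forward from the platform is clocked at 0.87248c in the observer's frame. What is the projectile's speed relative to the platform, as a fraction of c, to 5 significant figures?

Inverse velocity addition: u' = (u − v)/(1 − uv/c²)
= (0.87248 − 0.2983)/(1 − 0.87248×0.2983) = 0.57418/0.7397392 = 0.77619

u' ≈ 0.77619c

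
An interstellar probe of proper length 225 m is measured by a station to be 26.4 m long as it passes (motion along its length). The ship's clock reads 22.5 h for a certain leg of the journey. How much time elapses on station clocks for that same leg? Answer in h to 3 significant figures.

Δt ≈ 192 h

Length contraction ⇒ γ = L₀/L = 225/26.4 = 8.5227
Time dilation: Δt = γτ₀ = 8.5227 × 22.5 h = 192 h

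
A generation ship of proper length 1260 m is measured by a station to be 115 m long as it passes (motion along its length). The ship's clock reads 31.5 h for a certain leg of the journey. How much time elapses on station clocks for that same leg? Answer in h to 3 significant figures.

Δt ≈ 345 h

Length contraction ⇒ γ = L₀/L = 1260/115 = 10.957
Time dilation: Δt = γτ₀ = 10.957 × 31.5 h = 345 h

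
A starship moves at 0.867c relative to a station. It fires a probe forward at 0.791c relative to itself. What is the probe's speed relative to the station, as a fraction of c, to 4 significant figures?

u ≈ 0.9835c

Relativistic velocity addition: u = (u' + v)/(1 + u'v/c²)
= (0.791 + 0.867)/(1 + 0.791×0.867) = 1.658/1.68580 = 0.9835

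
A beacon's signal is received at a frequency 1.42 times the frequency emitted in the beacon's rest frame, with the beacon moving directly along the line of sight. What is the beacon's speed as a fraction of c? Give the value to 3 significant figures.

f_obs/f_src = √((1+β)/(1−β)) = 1.42  ⇒  (1+β)/(1−β) = 2.0164
β = |1 − D²|/(1 + D²) = |1 − 2.0164|/(1 + 2.0164) = 0.337

β ≈ 0.337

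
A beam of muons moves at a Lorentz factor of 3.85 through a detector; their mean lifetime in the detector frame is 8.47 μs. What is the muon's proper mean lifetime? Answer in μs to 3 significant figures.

γ = 3.85 (given)
Proper time: τ₀ = Δt/γ = 8.47/3.85 = 2.20 μs

τ₀ ≈ 2.20 μs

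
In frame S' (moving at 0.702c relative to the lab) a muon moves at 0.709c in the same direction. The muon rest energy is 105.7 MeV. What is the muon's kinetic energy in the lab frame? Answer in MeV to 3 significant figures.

u_lab = (0.709 + 0.702)/(1 + 0.709×0.702) = 0.942100
γ = 1/√(1 − 0.942100²) = 2.9821
K = (γ − 1)m₀c² = (2.9821 − 1) × 105.7 = 1.9821 × 105.7 = 210 MeV

K ≈ 210 MeV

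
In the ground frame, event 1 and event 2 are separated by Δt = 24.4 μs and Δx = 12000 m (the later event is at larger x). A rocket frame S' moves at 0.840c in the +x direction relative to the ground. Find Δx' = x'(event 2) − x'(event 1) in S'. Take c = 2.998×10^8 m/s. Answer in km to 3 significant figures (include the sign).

γ = 1/√(1 − 0.840²) = 1.8430
Δx' = γ(Δx − vΔt) = 1.8430 × (12000 m − 0.840×(2.998×10^8 m/s)×24.4×10^-6 s)
= 1.8430 × (5855.3 m) = 10.8 km

Δx' ≈ 10.8 km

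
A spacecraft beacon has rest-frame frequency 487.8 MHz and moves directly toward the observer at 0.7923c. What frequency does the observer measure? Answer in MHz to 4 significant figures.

Relativistic Doppler: f_obs = f_src √((1+β)/(1−β))
= 487.8 × √(1.79230/0.207700) = 487.8 × 2.93756 = 1433 MHz

f_obs ≈ 1433 MHz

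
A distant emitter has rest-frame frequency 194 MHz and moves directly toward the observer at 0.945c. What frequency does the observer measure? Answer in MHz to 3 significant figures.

f_obs ≈ 1150 MHz

Relativistic Doppler: f_obs = f_src √((1+β)/(1−β))
= 194 × √(1.9450/0.055000) = 194 × 5.9467 = 1150 MHz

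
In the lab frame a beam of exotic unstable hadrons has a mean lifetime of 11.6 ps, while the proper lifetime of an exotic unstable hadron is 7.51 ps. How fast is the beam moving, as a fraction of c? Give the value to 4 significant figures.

γ = Δt/τ₀ = 11.6/7.51 = 1.54461
β = √(1 − 1/γ²) = √(1 − 1/1.54461²) = 0.7621

β ≈ 0.7621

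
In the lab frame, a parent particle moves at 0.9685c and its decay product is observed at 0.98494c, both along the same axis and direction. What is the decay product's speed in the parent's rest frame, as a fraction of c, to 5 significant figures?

Inverse velocity addition: u' = (u − v)/(1 − uv/c²)
= (0.98494 − 0.9685)/(1 − 0.98494×0.9685) = 0.016440/0.04608561 = 0.35673

u' ≈ 0.35673c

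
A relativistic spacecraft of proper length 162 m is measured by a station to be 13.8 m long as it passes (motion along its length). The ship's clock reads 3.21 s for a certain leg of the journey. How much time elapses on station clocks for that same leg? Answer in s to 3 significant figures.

Δt ≈ 37.7 s

Length contraction ⇒ γ = L₀/L = 162/13.8 = 11.739
Time dilation: Δt = γτ₀ = 11.739 × 3.21 s = 37.7 s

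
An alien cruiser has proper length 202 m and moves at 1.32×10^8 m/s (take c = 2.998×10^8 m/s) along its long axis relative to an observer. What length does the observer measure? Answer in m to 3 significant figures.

L ≈ 181 m

β = v/c = 1.32×10^8 / 2.998×10^8 = 0.44029
γ = 1/√(1 − 0.44029²) = 1.1138
Length contraction: L = L₀/γ = 202/1.1138 = 181 m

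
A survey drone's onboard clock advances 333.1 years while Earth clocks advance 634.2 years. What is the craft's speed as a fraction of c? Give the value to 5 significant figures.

β ≈ 0.85096

γ = Δt/τ₀ = 634.2/333.1 = 1.903933
β = √(1 − 1/γ²) = √(1 − 1/1.903933²) = 0.85096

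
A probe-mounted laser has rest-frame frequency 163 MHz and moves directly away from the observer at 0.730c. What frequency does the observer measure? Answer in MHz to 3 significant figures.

f_obs ≈ 64.4 MHz

Relativistic Doppler: f_obs = f_src √((1−β)/(1+β))
= 163 × √(0.27000/1.7300) = 163 × 0.39506 = 64.4 MHz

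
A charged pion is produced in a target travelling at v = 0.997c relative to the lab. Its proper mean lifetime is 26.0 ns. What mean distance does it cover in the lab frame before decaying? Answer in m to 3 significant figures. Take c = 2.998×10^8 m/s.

d ≈ 100 m

γ = 1/√(1 − 0.997²) = 12.920
Dilated lifetime: Δt = γτ₀ = 12.920 × 26.0 ns = 335.91 ns
d = vΔt = 0.997c × 335.91 ns = 2.9890×10^8 m/s × 3.3591×10^-7 s = 100 m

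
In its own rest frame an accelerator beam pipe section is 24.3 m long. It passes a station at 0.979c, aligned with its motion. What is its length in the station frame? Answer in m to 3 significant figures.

γ = 1/√(1 − 0.979²) = 4.9053
Length contraction: L = L₀/γ = 24.3/4.9053 = 4.95 m

L ≈ 4.95 m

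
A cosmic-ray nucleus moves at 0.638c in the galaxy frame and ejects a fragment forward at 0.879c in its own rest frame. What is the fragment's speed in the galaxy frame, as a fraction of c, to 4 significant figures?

Compose boost 2: (0.879 + 0.638)/(1 + 0.879×0.638) = 1.517/1.56080 = 0.9719

u ≈ 0.9719c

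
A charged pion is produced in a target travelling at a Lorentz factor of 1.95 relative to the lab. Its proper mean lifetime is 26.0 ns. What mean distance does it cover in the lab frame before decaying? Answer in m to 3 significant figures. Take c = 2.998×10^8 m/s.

d ≈ 13.0 m

β = √(1 − 1/γ²) = √(1 − 1/1.95²) = 0.85850
Dilated lifetime: Δt = γτ₀ = 1.95 × 26.0 ns = 50.700 ns
d = vΔt = 0.85850c × 50.700 ns = 2.5738×10^8 m/s × 5.0700×10^-8 s = 13.0 m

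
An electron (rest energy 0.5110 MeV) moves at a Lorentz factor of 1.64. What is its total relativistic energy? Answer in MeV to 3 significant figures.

E ≈ 0.838 MeV

γ = 1.64 (given)
E = γm₀c² = 1.64 × 0.5110 MeV = 0.838 MeV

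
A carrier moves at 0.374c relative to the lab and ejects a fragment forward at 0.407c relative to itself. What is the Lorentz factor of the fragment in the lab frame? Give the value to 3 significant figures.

u_lab = (0.407 + 0.374)/(1 + 0.407×0.374) = 0.7810/1.15222 = 0.677823
γ = 1/√(1 − 0.677823²) = 1.36

γ ≈ 1.36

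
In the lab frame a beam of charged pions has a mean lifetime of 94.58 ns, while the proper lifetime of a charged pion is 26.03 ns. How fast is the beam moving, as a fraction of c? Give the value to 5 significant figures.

γ = Δt/τ₀ = 94.58/26.03 = 3.633500
β = √(1 − 1/γ²) = √(1 − 1/3.633500²) = 0.96138

β ≈ 0.96138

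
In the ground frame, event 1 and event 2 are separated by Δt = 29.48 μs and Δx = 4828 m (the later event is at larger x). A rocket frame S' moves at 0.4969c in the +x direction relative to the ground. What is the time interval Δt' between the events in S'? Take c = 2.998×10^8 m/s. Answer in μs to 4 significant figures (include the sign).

γ = 1/√(1 − 0.4969²) = 1.15233
Δt' = γ(Δt − vΔx/c²) = 1.15233 × (29.48 μs − 0.4969×4828 m / (2.998×10^8 m/s))
= 1.15233 × (21.4779 μs) = 24.75 μs

Δt' ≈ 24.75 μs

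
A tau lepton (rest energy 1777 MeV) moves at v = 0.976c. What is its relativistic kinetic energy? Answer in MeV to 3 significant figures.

γ = 1/√(1 − 0.976²) = 4.5920
K = (γ − 1)m₀c² = (4.5920 − 1) × 1777 MeV = 3.5920 × 1777 MeV = 6380 MeV

K ≈ 6380 MeV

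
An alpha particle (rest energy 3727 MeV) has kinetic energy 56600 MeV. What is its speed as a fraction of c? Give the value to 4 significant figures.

γ = 1 + K/(m₀c²) = 1 + 56600/3727 = 16.1865
β = √(1 − 1/γ²) = 0.9981

β ≈ 0.9981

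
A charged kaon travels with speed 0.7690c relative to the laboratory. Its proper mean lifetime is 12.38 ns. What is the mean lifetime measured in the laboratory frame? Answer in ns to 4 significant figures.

Δt ≈ 19.37 ns

γ = 1/√(1 − 0.7690²) = 1.56434
Time dilation: Δt = γτ₀ = 1.56434 × 12.38 ns = 19.37 ns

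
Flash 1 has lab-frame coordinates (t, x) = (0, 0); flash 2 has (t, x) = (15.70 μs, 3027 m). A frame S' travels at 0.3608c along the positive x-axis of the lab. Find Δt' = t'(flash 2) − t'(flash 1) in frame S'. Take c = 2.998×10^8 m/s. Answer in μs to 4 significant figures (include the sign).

Δt' ≈ 12.93 μs

γ = 1/√(1 − 0.3608²) = 1.07222
Δt' = γ(Δt − vΔx/c²) = 1.07222 × (15.70 μs − 0.3608×3027 m / (2.998×10^8 m/s))
= 1.07222 × (12.0571 μs) = 12.93 μs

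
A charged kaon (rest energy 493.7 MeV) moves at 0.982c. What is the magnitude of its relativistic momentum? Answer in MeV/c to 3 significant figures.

p ≈ 2570 MeV/c

γ = 1/√(1 − 0.982²) = 5.2943
p = γβm₀c = 5.2943 × 0.982 × 493.7 MeV/c = 2570 MeV/c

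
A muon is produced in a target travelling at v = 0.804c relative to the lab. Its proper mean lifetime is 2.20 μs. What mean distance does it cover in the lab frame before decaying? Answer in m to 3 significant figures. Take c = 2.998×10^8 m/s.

d ≈ 892 m

γ = 1/√(1 − 0.804²) = 1.6817
Dilated lifetime: Δt = γτ₀ = 1.6817 × 2.20 μs = 3.6998 μs
d = vΔt = 0.804c × 3.6998 μs = 2.4104×10^8 m/s × 3.6998×10^-6 s = 892 m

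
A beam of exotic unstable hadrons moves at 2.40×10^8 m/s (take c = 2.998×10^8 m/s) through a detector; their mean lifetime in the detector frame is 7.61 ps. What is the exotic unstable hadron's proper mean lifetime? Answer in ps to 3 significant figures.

β = v/c = 2.40×10^8 / 2.998×10^8 = 0.80053
γ = 1/√(1 − 0.80053²) = 1.6686
Proper time: τ₀ = Δt/γ = 7.61/1.6686 = 4.56 ps

τ₀ ≈ 4.56 ps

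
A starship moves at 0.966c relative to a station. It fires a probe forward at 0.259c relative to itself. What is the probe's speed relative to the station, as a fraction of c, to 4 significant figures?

Relativistic velocity addition: u = (u' + v)/(1 + u'v/c²)
= (0.259 + 0.966)/(1 + 0.259×0.966) = 1.225/1.25019 = 0.9798

u ≈ 0.9798c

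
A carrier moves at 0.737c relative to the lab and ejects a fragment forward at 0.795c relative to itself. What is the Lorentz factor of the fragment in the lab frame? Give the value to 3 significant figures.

u_lab = (0.795 + 0.737)/(1 + 0.795×0.737) = 1.532/1.58591 = 0.966004
γ = 1/√(1 − 0.966004²) = 3.87

γ ≈ 3.87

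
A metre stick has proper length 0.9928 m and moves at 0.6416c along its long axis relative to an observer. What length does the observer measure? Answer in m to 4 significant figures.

L ≈ 0.7615 m

γ = 1/√(1 − 0.6416²) = 1.30371
Length contraction: L = L₀/γ = 0.9928/1.30371 = 0.7615 m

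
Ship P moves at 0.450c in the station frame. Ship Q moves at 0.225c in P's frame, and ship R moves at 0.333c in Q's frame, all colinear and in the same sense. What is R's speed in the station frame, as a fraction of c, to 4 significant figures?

u ≈ 0.7856c

Compose boost 2: (0.225 + 0.450)/(1 + 0.225×0.450) = 0.6750/1.10125 = 0.612940
Compose boost 3: (0.333 + 0.612940)/(1 + 0.333×0.612940) = 0.945940/1.20411 = 0.7856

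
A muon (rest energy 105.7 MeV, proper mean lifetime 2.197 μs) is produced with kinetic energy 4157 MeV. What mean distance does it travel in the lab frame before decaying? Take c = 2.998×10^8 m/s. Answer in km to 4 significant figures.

d ≈ 26.55 km

γ = 1 + K/(m₀c²) = 1 + 4157/105.7 = 40.3283
β = √(1 − 1/γ²) = 0.999693
Dilated lifetime: γτ₀ = 40.3283 × 2.197 μs = 88.6012 μs
d = βc·γτ₀ = 0.999693 × (2.998×10^8 m/s) × 8.86012×10^-5 s = 26.55 km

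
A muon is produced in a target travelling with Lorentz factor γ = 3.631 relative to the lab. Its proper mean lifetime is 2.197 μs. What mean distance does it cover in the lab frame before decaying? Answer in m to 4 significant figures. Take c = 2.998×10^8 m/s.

β = √(1 − 1/γ²) = √(1 − 1/3.631²) = 0.961328
Dilated lifetime: Δt = γτ₀ = 3.631 × 2.197 μs = 7.97731 μs
d = vΔt = 0.961328c × 7.97731 μs = 2.88206×10^8 m/s × 7.97731×10^-6 s = 2299 m

d ≈ 2299 m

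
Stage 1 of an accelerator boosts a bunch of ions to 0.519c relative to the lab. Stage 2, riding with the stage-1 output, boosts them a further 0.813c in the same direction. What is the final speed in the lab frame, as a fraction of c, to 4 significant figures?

u ≈ 0.9367c

Compose boost 2: (0.813 + 0.519)/(1 + 0.813×0.519) = 1.332/1.42195 = 0.9367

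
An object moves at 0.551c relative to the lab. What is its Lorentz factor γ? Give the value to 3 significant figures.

γ = 1/√(1 − β²) = 1/√(1 − 0.551²) = 1/√(0.69640) = 1.20

γ ≈ 1.20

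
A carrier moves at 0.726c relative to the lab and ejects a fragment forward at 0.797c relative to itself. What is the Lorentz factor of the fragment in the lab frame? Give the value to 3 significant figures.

u_lab = (0.797 + 0.726)/(1 + 0.797×0.726) = 1.523/1.57862 = 0.964765
γ = 1/√(1 − 0.964765²) = 3.80

γ ≈ 3.80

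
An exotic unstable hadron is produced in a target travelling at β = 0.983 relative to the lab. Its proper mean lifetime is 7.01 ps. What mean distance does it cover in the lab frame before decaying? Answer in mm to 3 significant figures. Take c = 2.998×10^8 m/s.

γ = 1/√(1 − 0.983²) = 5.4465
Dilated lifetime: Δt = γτ₀ = 5.4465 × 7.01 ps = 38.180 ps
d = vΔt = 0.983c × 38.180 ps = 2.9470×10^8 m/s × 3.8180×10^-11 s = 11.3 mm

d ≈ 11.3 mm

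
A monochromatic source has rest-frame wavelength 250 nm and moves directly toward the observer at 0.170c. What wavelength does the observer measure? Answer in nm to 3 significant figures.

λ_obs ≈ 211 nm

Relativistic Doppler: λ_obs = λ_src √((1−β)/(1+β))
= 250 × √(0.83000/1.1700) = 250 × 0.84226 = 211 nm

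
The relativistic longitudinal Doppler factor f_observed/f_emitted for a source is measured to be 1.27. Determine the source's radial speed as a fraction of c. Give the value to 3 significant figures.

β ≈ 0.235

f_obs/f_src = √((1+β)/(1−β)) = 1.27  ⇒  (1+β)/(1−β) = 1.6129
β = |1 − D²|/(1 + D²) = |1 − 1.6129|/(1 + 1.6129) = 0.235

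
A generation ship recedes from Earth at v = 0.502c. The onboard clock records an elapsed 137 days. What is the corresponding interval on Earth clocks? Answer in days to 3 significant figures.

Δt ≈ 158 days

γ = 1/√(1 − 0.502²) = 1.1562
Time dilation: Δt = γτ₀ = 1.1562 × 137 days = 158 days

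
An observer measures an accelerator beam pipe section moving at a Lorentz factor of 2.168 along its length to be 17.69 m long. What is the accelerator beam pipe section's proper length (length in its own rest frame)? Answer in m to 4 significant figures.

γ = 2.168 (given)
L₀ = γL = 2.168 × 17.69 = 38.35 m

L₀ ≈ 38.35 m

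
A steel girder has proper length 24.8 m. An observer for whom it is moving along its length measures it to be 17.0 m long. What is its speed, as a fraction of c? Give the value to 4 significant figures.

γ = L₀/L = 24.8/17.0 = 1.45882
β = √(1 − 1/γ²) = 0.7281

β ≈ 0.7281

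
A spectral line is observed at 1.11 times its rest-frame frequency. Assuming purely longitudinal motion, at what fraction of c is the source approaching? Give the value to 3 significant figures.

f_obs/f_src = √((1+β)/(1−β)) = 1.11  ⇒  (1+β)/(1−β) = 1.2321
β = |1 − D²|/(1 + D²) = |1 − 1.2321|/(1 + 1.2321) = 0.104

β ≈ 0.104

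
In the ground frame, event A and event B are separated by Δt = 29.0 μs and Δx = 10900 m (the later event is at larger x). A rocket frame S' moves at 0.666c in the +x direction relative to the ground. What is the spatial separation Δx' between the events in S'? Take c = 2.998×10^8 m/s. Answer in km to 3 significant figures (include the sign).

γ = 1/√(1 − 0.666²) = 1.3406
Δx' = γ(Δx − vΔt) = 1.3406 × (10900 m − 0.666×(2.998×10^8 m/s)×29.0×10^-6 s)
= 1.3406 × (5109.7 m) = 6.85 km

Δx' ≈ 6.85 km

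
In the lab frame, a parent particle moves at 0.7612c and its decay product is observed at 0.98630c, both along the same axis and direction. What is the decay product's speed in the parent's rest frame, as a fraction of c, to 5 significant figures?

Inverse velocity addition: u' = (u − v)/(1 − uv/c²)
= (0.98630 − 0.7612)/(1 − 0.98630×0.7612) = 0.22510/0.2492284 = 0.90319

u' ≈ 0.90319c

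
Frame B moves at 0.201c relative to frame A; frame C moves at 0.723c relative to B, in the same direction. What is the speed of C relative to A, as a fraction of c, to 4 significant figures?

u ≈ 0.8068c

Compose boost 2: (0.723 + 0.201)/(1 + 0.723×0.201) = 0.9240/1.14532 = 0.8068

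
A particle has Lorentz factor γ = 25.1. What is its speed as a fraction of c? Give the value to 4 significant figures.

β ≈ 0.9992

β = √(1 − 1/γ²) = √(1 − 1/25.1²) = √(0.998413) = 0.9992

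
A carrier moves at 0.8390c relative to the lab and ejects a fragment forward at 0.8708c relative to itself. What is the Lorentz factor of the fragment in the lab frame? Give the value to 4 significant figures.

γ ≈ 6.469

u_lab = (0.8708 + 0.8390)/(1 + 0.8708×0.8390) = 1.7098/1.730601 = 0.9879804
γ = 1/√(1 − 0.9879804²) = 6.469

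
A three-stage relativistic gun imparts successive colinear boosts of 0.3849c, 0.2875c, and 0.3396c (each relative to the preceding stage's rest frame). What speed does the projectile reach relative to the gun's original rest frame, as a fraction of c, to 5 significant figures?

Compose boost 2: (0.2875 + 0.3849)/(1 + 0.2875×0.3849) = 0.67240/1.110659 = 0.6054065
Compose boost 3: (0.3396 + 0.6054065)/(1 + 0.3396×0.6054065) = 0.9450065/1.205596 = 0.78385

u ≈ 0.78385c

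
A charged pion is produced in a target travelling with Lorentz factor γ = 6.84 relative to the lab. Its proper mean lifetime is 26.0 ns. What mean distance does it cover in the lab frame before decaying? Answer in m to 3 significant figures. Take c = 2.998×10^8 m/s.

β = √(1 − 1/γ²) = √(1 − 1/6.84²) = 0.98926
Dilated lifetime: Δt = γτ₀ = 6.84 × 26.0 ns = 177.84 ns
d = vΔt = 0.98926c × 177.84 ns = 2.9658×10^8 m/s × 1.7784×10^-7 s = 52.7 m

d ≈ 52.7 m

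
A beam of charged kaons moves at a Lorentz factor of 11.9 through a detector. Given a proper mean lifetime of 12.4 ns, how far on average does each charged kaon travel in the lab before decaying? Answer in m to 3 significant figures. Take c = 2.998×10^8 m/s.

β = √(1 − 1/γ²) = √(1 − 1/11.9²) = 0.99646
Dilated lifetime: Δt = γτ₀ = 11.9 × 12.4 ns = 147.56 ns
d = vΔt = 0.99646c × 147.56 ns = 2.9874×10^8 m/s × 1.4756×10^-7 s = 44.1 m

d ≈ 44.1 m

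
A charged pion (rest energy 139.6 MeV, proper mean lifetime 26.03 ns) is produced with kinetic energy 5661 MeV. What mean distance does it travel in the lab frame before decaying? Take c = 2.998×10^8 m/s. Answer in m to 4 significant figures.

γ = 1 + K/(m₀c²) = 1 + 5661/139.6 = 41.5516
β = √(1 − 1/γ²) = 0.999710
Dilated lifetime: γτ₀ = 41.5516 × 26.03 ns = 1081.59 ns
d = βc·γτ₀ = 0.999710 × (2.998×10^8 m/s) × 1.08159×10^-6 s = 324.2 m

d ≈ 324.2 m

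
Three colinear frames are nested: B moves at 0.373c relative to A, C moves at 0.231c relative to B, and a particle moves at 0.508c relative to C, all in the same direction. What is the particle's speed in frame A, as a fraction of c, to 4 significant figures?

u ≈ 0.8297c

Compose boost 2: (0.231 + 0.373)/(1 + 0.231×0.373) = 0.6040/1.08616 = 0.556086
Compose boost 3: (0.508 + 0.556086)/(1 + 0.508×0.556086) = 1.06409/1.28249 = 0.8297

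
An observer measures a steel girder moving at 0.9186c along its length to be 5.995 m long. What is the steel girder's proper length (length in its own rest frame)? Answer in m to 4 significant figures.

γ = 1/√(1 − 0.9186²) = 2.53044
L₀ = γL = 2.53044 × 5.995 = 15.17 m

L₀ ≈ 15.17 m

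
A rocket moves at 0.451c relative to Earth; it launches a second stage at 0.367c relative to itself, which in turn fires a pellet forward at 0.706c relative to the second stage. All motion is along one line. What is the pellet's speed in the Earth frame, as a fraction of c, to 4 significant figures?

u ≈ 0.9414c

Compose boost 2: (0.367 + 0.451)/(1 + 0.367×0.451) = 0.8180/1.16552 = 0.701834
Compose boost 3: (0.706 + 0.701834)/(1 + 0.706×0.701834) = 1.40783/1.49550 = 0.9414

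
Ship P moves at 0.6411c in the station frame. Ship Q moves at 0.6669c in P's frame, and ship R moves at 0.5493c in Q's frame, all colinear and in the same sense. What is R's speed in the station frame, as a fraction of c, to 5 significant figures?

u ≈ 0.97489c

Compose boost 2: (0.6669 + 0.6411)/(1 + 0.6669×0.6411) = 1.3080/1.427550 = 0.9162554
Compose boost 3: (0.5493 + 0.9162554)/(1 + 0.5493×0.9162554) = 1.465555/1.503299 = 0.97489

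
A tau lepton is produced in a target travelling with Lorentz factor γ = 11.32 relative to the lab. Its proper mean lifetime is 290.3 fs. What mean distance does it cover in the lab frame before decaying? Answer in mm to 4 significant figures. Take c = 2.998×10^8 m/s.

d ≈ 0.9813 mm

β = √(1 − 1/γ²) = √(1 − 1/11.32²) = 0.996090
Dilated lifetime: Δt = γτ₀ = 11.32 × 290.3 fs = 3286.20 fs
d = vΔt = 0.996090c × 3286.20 fs = 2.98628×10^8 m/s × 3.28620×10^-12 s = 0.9813 mm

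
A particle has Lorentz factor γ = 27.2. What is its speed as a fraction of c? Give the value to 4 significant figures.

β ≈ 0.9993

β = √(1 − 1/γ²) = √(1 − 1/27.2²) = √(0.998648) = 0.9993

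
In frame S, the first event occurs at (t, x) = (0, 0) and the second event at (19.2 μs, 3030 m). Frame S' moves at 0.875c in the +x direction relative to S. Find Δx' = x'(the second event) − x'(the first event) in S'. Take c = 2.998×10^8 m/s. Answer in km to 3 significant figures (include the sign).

γ = 1/√(1 − 0.875²) = 2.0656
Δx' = γ(Δx − vΔt) = 2.0656 × (3030 m − 0.875×(2.998×10^8 m/s)×19.2×10^-6 s)
= 2.0656 × (-2006.6 m) = -4.14 km

Δx' ≈ -4.14 km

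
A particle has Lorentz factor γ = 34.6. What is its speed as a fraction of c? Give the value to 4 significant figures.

β = √(1 − 1/γ²) = √(1 − 1/34.6²) = √(0.999165) = 0.9996

β ≈ 0.9996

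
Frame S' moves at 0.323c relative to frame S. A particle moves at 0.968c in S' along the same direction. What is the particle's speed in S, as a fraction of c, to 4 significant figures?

Relativistic velocity addition: u = (u' + v)/(1 + u'v/c²)
= (0.968 + 0.323)/(1 + 0.968×0.323) = 1.291/1.31266 = 0.9835

u ≈ 0.9835c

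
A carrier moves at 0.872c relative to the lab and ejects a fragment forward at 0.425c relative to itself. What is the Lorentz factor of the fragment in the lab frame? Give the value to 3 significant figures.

u_lab = (0.425 + 0.872)/(1 + 0.425×0.872) = 1.297/1.37060 = 0.946301
γ = 1/√(1 − 0.946301²) = 3.09

γ ≈ 3.09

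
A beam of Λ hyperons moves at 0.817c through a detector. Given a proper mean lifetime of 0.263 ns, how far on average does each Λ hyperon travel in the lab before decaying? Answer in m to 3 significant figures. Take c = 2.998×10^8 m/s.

d ≈ 0.112 m

γ = 1/√(1 − 0.817²) = 1.7342
Dilated lifetime: Δt = γτ₀ = 1.7342 × 0.263 ns = 0.45609 ns
d = vΔt = 0.817c × 0.45609 ns = 2.4494×10^8 m/s × 4.5609×10^-10 s = 0.112 m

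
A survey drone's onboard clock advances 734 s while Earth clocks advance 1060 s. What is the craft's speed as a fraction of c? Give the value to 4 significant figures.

β ≈ 0.7215

γ = Δt/τ₀ = 1060/734 = 1.44414
β = √(1 − 1/γ²) = √(1 − 1/1.44414²) = 0.7215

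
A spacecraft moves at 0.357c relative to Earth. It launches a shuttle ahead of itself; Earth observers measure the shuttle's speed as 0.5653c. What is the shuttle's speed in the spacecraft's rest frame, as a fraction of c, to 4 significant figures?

Inverse velocity addition: u' = (u − v)/(1 − uv/c²)
= (0.5653 − 0.357)/(1 − 0.5653×0.357) = 0.2083/0.798188 = 0.2610

u' ≈ 0.2610c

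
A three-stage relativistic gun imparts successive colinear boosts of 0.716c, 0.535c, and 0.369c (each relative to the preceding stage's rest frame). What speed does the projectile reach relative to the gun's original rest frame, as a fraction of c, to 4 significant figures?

Compose boost 2: (0.535 + 0.716)/(1 + 0.535×0.716) = 1.251/1.38306 = 0.904516
Compose boost 3: (0.369 + 0.904516)/(1 + 0.369×0.904516) = 1.27352/1.33377 = 0.9548

u ≈ 0.9548c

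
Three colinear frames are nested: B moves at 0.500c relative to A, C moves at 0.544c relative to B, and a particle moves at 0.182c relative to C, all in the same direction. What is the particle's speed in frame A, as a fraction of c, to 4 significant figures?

Compose boost 2: (0.544 + 0.500)/(1 + 0.544×0.500) = 1.044/1.27200 = 0.820755
Compose boost 3: (0.182 + 0.820755)/(1 + 0.182×0.820755) = 1.00275/1.14938 = 0.8724

u ≈ 0.8724c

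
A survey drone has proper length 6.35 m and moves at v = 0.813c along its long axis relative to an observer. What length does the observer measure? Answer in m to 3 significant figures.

γ = 1/√(1 − 0.813²) = 1.7174
Length contraction: L = L₀/γ = 6.35/1.7174 = 3.70 m

L ≈ 3.70 m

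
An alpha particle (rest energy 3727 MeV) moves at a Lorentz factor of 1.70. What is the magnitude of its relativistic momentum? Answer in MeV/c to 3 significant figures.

p ≈ 5120 MeV/c

β = √(1 − 1/γ²) = √(1 − 1/1.70²) = 0.80869
p = γβm₀c = 1.70 × 0.80869 × 3727 MeV/c = 5120 MeV/c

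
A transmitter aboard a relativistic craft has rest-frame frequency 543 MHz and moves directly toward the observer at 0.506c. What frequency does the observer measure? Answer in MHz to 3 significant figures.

Relativistic Doppler: f_obs = f_src √((1+β)/(1−β))
= 543 × √(1.5060/0.49400) = 543 × 1.7460 = 948 MHz

f_obs ≈ 948 MHz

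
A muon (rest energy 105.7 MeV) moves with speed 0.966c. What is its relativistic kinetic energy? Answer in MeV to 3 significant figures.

γ = 1/√(1 − 0.966²) = 3.8678
K = (γ − 1)m₀c² = (3.8678 − 1) × 105.7 MeV = 2.8678 × 105.7 MeV = 303 MeV

K ≈ 303 MeV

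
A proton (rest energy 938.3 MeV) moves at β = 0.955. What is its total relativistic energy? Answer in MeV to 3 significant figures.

E ≈ 3160 MeV

γ = 1/√(1 − 0.955²) = 3.3715
E = γm₀c² = 3.3715 × 938.3 MeV = 3160 MeV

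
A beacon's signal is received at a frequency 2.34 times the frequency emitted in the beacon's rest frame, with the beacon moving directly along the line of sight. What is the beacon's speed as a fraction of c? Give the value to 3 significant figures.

β ≈ 0.691

f_obs/f_src = √((1+β)/(1−β)) = 2.34  ⇒  (1+β)/(1−β) = 5.4756
β = |1 − D²|/(1 + D²) = |1 − 5.4756|/(1 + 5.4756) = 0.691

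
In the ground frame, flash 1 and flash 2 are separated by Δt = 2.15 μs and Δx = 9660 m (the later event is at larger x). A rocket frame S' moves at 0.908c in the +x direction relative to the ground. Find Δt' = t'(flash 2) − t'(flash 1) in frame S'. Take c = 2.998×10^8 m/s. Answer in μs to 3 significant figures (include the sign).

γ = 1/√(1 − 0.908²) = 2.3868
Δt' = γ(Δt − vΔx/c²) = 2.3868 × (2.15 μs − 0.908×9660 m / (2.998×10^8 m/s))
= 2.3868 × (-27.107 μs) = -64.7 μs

Δt' ≈ -64.7 μs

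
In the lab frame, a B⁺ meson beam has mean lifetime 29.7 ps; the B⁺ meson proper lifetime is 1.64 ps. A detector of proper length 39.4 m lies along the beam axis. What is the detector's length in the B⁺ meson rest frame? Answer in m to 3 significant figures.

L ≈ 2.18 m

Time dilation ⇒ γ = Δt/τ₀ = 29.7/1.64 = 18.110
Length contraction: L = L₀/γ = 39.4/18.110 = 2.18 m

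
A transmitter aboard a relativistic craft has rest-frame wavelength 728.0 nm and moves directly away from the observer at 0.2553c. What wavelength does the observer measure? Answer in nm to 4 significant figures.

Relativistic Doppler: λ_obs = λ_src √((1+β)/(1−β))
= 728.0 × √(1.25530/0.744700) = 728.0 × 1.29832 = 945.2 nm

λ_obs ≈ 945.2 nm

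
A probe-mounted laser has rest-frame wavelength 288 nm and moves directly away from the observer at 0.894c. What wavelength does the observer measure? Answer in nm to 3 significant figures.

λ_obs ≈ 1220 nm

Relativistic Doppler: λ_obs = λ_src √((1+β)/(1−β))
= 288 × √(1.8940/0.10600) = 288 × 4.2270 = 1220 nm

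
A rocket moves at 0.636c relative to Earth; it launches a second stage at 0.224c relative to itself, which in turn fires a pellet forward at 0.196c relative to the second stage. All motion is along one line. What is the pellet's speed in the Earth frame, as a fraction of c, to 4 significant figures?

Compose boost 2: (0.224 + 0.636)/(1 + 0.224×0.636) = 0.8600/1.14246 = 0.752759
Compose boost 3: (0.196 + 0.752759)/(1 + 0.196×0.752759) = 0.948759/1.14754 = 0.8268

u ≈ 0.8268c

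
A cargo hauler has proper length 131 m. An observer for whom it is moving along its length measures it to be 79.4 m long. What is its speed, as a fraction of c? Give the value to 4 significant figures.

γ = L₀/L = 131/79.4 = 1.64987
β = √(1 − 1/γ²) = 0.7954

β ≈ 0.7954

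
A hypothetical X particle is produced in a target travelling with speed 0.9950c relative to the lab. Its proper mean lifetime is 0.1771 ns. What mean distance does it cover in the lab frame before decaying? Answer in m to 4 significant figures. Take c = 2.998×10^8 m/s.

γ = 1/√(1 − 0.9950²) = 10.0125
Dilated lifetime: Δt = γτ₀ = 10.0125 × 0.1771 ns = 1.77322 ns
d = vΔt = 0.9950c × 1.77322 ns = 2.98301×10^8 m/s × 1.77322×10^-9 s = 0.5290 m

d ≈ 0.5290 m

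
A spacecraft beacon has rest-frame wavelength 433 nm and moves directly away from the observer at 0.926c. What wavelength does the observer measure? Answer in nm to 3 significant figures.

Relativistic Doppler: λ_obs = λ_src √((1+β)/(1−β))
= 433 × √(1.9260/0.074000) = 433 × 5.1017 = 2210 nm

λ_obs ≈ 2210 nm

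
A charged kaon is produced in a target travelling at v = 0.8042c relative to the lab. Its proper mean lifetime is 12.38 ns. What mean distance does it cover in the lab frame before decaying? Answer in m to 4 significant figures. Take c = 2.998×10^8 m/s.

d ≈ 5.022 m

γ = 1/√(1 − 0.8042²) = 1.68249
Dilated lifetime: Δt = γτ₀ = 1.68249 × 12.38 ns = 20.8292 ns
d = vΔt = 0.8042c × 20.8292 ns = 2.41099×10^8 m/s × 2.08292×10^-8 s = 5.022 m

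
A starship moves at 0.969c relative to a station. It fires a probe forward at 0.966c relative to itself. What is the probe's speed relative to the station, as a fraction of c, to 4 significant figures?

Relativistic velocity addition: u = (u' + v)/(1 + u'v/c²)
= (0.966 + 0.969)/(1 + 0.966×0.969) = 1.935/1.93605 = 0.9995

u ≈ 0.9995c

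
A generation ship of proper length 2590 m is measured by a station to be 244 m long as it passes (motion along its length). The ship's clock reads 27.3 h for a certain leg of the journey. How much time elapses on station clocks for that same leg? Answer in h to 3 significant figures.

Length contraction ⇒ γ = L₀/L = 2590/244 = 10.615
Time dilation: Δt = γτ₀ = 10.615 × 27.3 h = 290 h

Δt ≈ 290 h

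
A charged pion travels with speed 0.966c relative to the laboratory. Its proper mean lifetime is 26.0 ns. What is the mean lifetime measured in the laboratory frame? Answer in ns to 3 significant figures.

γ = 1/√(1 − 0.966²) = 3.8678
Time dilation: Δt = γτ₀ = 3.8678 × 26.0 ns = 101 ns

Δt ≈ 101 ns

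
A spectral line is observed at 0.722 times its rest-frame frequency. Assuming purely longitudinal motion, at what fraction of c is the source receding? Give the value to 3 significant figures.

f_obs/f_src = √((1−β)/(1+β)) = 0.722  ⇒  (1−β)/(1+β) = 0.52128
β = |1 − D²|/(1 + D²) = |1 − 0.52128|/(1 + 0.52128) = 0.315

β ≈ 0.315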